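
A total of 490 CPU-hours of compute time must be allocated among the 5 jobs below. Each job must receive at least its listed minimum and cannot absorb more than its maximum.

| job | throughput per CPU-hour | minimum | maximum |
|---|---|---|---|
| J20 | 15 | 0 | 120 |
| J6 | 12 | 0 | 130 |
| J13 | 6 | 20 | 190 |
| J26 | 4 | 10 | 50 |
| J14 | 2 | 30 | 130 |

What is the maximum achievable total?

4640

Meeting every minimum uses 0+0+20+10+30 = 60 CPU-hours, leaving 430.
Order the jobs by throughput per CPU-hour: J20 15 > J6 12 > J13 6 > J26 4 > J14 2.
J20: +120 to 120 (cap) — 310 left.
J6 takes 130 more to reach its cap of 130 — 180 left.
J13 takes 170 more to reach its cap of 190 — 10 left.
Only 10 left; J26 takes them to reach 20.
Total = 15×120 + 12×130 + 6×190 + 4×20 + 2×30 = 4640.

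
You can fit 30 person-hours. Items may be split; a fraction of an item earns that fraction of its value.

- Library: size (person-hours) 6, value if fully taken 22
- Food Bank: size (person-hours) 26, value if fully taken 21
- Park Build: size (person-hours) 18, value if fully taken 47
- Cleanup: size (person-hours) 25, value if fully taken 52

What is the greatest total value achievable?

81.48

Rank by value-to-size ratio: Library 22/6≈3.67, Park Build 47/18≈2.61, Cleanup 52/25≈2.08, Food Bank 21/26≈0.808.
Take all of Library (6 person-hours, value 22) ; 24 person-hours left.
All 18 person-hours of Park Build fit (value 47) ; 6 remain.
Only 6 person-hours remain; take 6/25 of Cleanup for value 52×6/25 = 12.48.
Total value = 81.48.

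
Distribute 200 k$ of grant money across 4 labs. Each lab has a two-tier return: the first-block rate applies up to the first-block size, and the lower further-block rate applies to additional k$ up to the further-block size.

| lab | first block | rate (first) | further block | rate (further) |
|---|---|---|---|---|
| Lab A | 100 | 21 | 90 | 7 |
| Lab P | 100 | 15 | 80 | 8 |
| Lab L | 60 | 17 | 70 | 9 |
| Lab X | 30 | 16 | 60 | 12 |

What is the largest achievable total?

3750

Rank every tier by rate: Lab A/tier1 21 > Lab L/tier1 17 > Lab X/tier1 16 > Lab P/tier1 15 > Lab X/tier2 12 > Lab L/tier2 9 > Lab P/tier2 8 > Lab A/tier2 7.
Lab A/tier1 (21): +100 → 100 left.
Lab L tier1 at 17: fill all 60 → 40 left.
Fill Lab X tier1 block (30 at 16) → 10 left.
Lab P tier1 at 15: only 10 left, fill 10.
Total = 21×100 + 17×60 + 16×30 + 15×10 = 3750.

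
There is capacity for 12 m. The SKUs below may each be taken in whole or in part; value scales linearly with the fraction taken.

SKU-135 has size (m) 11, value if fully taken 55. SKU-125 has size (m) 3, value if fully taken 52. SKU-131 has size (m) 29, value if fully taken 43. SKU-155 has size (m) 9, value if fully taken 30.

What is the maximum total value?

Rank by value-to-size ratio: SKU-125 52/3≈17.3, SKU-135 55/11≈5, SKU-155 30/9≈3.33, SKU-131 43/29≈1.48.
All 3 m of SKU-125 fit (value 52) → 9 remain.
9 m left: a 9/11 share of SKU-135 gives 55×9/11 = 45.
Total value = 97.

97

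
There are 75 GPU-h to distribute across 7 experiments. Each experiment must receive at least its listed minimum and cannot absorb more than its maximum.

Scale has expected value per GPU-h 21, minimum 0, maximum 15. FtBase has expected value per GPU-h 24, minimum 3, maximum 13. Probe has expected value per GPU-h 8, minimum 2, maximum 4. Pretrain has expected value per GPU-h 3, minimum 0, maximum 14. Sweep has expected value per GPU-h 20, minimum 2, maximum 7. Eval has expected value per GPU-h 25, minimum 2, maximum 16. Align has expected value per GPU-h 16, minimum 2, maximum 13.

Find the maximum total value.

1428

Meeting every minimum uses 0+3+2+0+2+2+2 = 11 GPU-h, leaving 64.
Order the experiments by expected value per GPU-h: Eval 25 > FtBase 24 > Scale 21 > Sweep 20 > Align 16 > Probe 8 > Pretrain 3.
Eval: +14 to 16 (cap) → 50 left.
FtBase: +10 to 13 (cap) → 40 left.
Scale takes 15 more to reach its cap of 15 → 25 left.
Sweep: +5 to 7 (cap) → 20 left.
Align takes 11 more to reach its cap of 13 → 9 left.
Probe: +2 to 4 (cap) → 7 left.
Only 7 left; Pretrain takes them to reach 7.
Total = 21×15 + 24×13 + 8×4 + 3×7 + 20×7 + 25×16 + 16×13 = 1428.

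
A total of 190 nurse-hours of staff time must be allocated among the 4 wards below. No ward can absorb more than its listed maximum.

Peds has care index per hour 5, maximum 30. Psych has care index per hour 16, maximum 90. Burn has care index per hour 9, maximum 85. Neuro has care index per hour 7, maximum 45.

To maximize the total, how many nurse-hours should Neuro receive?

15

Highest care index per hour first: Psych 16 > Burn 9 > Neuro 7 > Peds 5.
Psych takes 90 to reach its cap of 90 → 100 left.
Burn: +85 to 85 (cap) → 15 left.
Neuro: +15 (room for 45) → 15. Pool exhausted.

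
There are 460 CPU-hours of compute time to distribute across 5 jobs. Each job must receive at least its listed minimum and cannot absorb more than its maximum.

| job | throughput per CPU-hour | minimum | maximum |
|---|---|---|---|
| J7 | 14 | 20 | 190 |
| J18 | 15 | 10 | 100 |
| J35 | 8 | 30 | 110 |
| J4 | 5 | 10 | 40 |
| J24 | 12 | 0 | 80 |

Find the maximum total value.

Meeting every minimum uses 20+10+30+10+0 = 70 CPU-hours, leaving 390.
Highest throughput per CPU-hour first: J18 15 > J7 14 > J24 12 > J35 8 > J4 5.
J18 takes 90 more to reach its cap of 100 → 300 left.
Give J7 170 more to hit its cap of 190 → 130 left.
Give J24 80 more to hit its cap of 80 → 50 left.
J35 has room for 80 more but only 50 remain, so it gets 80.
Total = 14×190 + 15×100 + 8×80 + 5×10 + 12×80 = 5810.

5810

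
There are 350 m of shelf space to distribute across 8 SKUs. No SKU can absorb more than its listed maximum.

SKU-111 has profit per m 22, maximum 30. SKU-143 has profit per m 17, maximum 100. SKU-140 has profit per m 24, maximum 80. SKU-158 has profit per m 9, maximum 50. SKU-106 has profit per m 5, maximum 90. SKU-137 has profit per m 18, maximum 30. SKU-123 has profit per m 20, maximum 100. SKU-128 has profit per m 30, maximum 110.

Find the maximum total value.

8420

Rank by profit per m: SKU-128 30 > SKU-140 24 > SKU-111 22 > SKU-123 20 > SKU-137 18 > SKU-143 17 > SKU-158 9 > SKU-106 5.
Give SKU-128 110 to hit its cap of 110 ; 240 left.
SKU-140 takes 80 to reach its cap of 80 ; 160 left.
SKU-111 takes 30 to reach its cap of 30 ; 130 left.
Give SKU-123 100 to hit its cap of 100 ; 30 left.
SKU-137 takes 30 to reach its cap of 30 ; 0 left.
Total = 22×30 + 24×80 + 18×30 + 20×100 + 30×110 = 8420.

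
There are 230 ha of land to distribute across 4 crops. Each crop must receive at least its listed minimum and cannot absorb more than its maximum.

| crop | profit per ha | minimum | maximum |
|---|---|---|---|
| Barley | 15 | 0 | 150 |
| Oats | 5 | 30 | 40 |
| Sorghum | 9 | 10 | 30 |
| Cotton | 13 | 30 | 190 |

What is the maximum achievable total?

3010

Meeting every minimum uses 0+30+10+30 = 70 ha, leaving 160.
Order the crops by profit per ha: Barley 15 > Cotton 13 > Sorghum 9 > Oats 5.
Barley: +150 to 150 (cap) — 10 left.
Cotton: +10 (room for 160) → 40. Pool exhausted.
Total = 15×150 + 5×30 + 9×10 + 13×40 = 3010.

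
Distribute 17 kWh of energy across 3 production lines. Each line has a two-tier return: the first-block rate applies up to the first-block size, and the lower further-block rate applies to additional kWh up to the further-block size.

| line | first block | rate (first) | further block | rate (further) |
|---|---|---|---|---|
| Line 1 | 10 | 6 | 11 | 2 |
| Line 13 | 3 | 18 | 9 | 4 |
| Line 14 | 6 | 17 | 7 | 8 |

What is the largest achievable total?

Order all 6 blocks by rate: Line 13/first 18 > Line 14/first 17 > Line 14/second 8 > Line 1/first 6 > Line 13/second 4 > Line 1/second 2.
Fill Line 13 first block (3 at 18) — 14 left.
Line 14/first (17): +6 — 8 left.
Line 14/second (8): +7 — 1 left.
1 remain; put them into Line 1 first at 6.
Total = 18×3 + 17×6 + 8×7 + 6×1 = 218.

218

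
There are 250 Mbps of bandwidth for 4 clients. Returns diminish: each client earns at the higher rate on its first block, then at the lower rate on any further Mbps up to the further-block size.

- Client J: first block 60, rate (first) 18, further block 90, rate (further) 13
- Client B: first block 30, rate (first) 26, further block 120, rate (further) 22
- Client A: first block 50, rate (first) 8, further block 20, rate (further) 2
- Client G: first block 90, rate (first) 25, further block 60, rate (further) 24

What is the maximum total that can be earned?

Rank every tier by rate: Client B/first 26 > Client G/first 25 > Client G/second 24 > Client B/second 22 > Client J/first 18 > Client J/second 13 > Client A/first 8 > Client A/second 2.
Fill Client B first block (30 at 26) — 220 left.
Fill Client G first block (90 at 25) — 130 left.
Client G/second (24): +60 — 70 left.
70 remain; put them into Client B second at 22.
Total = 26×30 + 25×90 + 24×60 + 22×70 = 6010.

6010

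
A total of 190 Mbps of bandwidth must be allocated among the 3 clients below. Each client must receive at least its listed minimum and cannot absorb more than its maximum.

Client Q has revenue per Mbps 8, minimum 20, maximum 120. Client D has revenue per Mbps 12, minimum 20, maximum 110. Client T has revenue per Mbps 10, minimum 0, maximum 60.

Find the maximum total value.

2080

Meeting every minimum uses 20+20+0 = 40 Mbps, leaving 150.
Rank by revenue per Mbps: Client D 12 > Client T 10 > Client Q 8.
Client D: +90 to 110 (cap) — 60 left.
Client T: +60 to 60 (cap) — 0 left.
Total = 8×20 + 12×110 + 10×60 = 2080.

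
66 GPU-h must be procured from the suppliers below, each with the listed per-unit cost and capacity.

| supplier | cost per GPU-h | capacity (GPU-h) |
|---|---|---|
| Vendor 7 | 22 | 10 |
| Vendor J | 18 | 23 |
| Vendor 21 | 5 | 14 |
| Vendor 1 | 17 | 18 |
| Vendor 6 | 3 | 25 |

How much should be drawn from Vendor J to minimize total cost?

9

Use suppliers in increasing cost order.
Vendor 6 at 3: take all 25 GPU-h → 41 still needed.
Take 14 from Vendor 21 at 5 → need 27 more.
Take 18 from Vendor 1 at 17 → need 9 more.
Vendor J at 18: take 9 of its 23 → requirement met.
Vendor 7: unused.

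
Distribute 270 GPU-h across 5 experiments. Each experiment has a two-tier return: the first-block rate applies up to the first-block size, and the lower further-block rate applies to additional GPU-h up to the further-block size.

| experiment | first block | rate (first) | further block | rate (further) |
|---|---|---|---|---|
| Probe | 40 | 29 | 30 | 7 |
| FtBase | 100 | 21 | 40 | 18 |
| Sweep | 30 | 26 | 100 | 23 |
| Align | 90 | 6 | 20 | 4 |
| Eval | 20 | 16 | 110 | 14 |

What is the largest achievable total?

6340

Rank every tier by rate: Probe/tier1 29 > Sweep/tier1 26 > Sweep/tier2 23 > FtBase/tier1 21 > FtBase/tier2 18 > Eval/tier1 16 > Eval/tier2 14 > Probe/tier2 7 > Align/tier1 6 > Align/tier2 4.
Fill Probe tier1 block (40 at 29) ; 230 left.
Sweep tier1 at 26: fill all 30 ; 200 left.
Sweep/tier2 (23): +100 ; 100 left.
Fill FtBase tier1 block (100 at 21) ; 0 left.
Total = 29×40 + 26×30 + 23×100 + 21×100 = 6340.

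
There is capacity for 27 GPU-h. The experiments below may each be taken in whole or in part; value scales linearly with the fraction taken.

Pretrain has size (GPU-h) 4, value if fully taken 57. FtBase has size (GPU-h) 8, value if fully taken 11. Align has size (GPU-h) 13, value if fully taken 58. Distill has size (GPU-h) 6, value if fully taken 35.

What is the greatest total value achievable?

Rank by value-to-size ratio: Pretrain 57/4≈14.2, Distill 35/6≈5.83, Align 58/13≈4.46, FtBase 11/8≈1.38.
Take all of Pretrain (4 GPU-h, value 57) — 23 GPU-h left.
All 6 GPU-h of Distill fit (value 35) — 17 remain.
All 13 GPU-h of Align fit (value 58) — 4 remain.
Fill the last 4 GPU-h with part of FtBase: 4/8 of it earns 5.5.
Total value = 155.5.

155.5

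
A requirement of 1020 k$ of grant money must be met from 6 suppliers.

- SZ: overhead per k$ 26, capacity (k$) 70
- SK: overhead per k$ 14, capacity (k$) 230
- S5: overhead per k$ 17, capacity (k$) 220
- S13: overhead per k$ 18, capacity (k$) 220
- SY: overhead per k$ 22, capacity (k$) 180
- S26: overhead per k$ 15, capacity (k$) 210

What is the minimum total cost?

Fill from the cheapest supplier first.
SK at 14: take all 230 k$ — 790 still needed.
S26 at 15: take all 210 k$ — 580 still needed.
S5 (17): use full 220 — 360 k$ to go.
S13 (18): use full 220 — 140 k$ to go.
SY at 22: take 140 of its 180 — requirement met.
SZ: unused.
Cost = 230×14 + 210×15 + 220×17 + 220×18 + 140×22 = 17150.

17150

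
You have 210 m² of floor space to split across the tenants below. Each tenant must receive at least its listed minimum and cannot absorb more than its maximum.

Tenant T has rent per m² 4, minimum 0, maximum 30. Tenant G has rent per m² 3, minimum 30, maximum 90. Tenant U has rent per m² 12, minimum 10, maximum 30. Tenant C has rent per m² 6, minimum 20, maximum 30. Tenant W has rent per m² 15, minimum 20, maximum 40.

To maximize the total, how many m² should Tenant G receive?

80

Meeting every minimum uses 0+30+10+20+20 = 80 m², leaving 130.
Highest rent per m² first: Tenant W 15 > Tenant U 12 > Tenant C 6 > Tenant T 4 > Tenant G 3.
Give Tenant W 20 more to hit its cap of 40 → 110 left.
Tenant U: +20 to 30 (cap) → 90 left.
Tenant C: +10 to 30 (cap) → 80 left.
Tenant T: +30 to 30 (cap) → 50 left.
Tenant G has room for 60 more but only 50 remain, so it gets 80.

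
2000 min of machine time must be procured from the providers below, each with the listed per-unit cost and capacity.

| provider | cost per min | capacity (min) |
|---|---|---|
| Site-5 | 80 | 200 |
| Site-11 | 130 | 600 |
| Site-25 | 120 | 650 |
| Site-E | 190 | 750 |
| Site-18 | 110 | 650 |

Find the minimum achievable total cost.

230500

Use providers in increasing cost order.
Site-5 at 80: take all 200 min ; 1800 still needed.
Site-18 at 110: take all 650 min ; 1150 still needed.
Site-25 at 120: take all 650 min ; 500 still needed.
Site-11 (130): take the remaining 500 ; done.
Site-E: unused.
Cost = 200×80 + 650×110 + 650×120 + 500×130 = 230500.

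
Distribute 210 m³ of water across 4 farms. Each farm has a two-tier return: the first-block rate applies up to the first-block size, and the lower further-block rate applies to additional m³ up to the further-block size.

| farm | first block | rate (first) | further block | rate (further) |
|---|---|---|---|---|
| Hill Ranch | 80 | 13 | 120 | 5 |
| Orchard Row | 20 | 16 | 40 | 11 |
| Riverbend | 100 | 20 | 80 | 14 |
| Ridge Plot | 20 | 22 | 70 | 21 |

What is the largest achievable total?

Rank every tier by rate: Ridge Plot/tier1 22 > Ridge Plot/tier2 21 > Riverbend/tier1 20 > Orchard Row/tier1 16 > Riverbend/tier2 14 > Hill Ranch/tier1 13 > Orchard Row/tier2 11 > Hill Ranch/tier2 5.
Fill Ridge Plot tier1 block (20 at 22) — 190 left.
Fill Ridge Plot tier2 block (70 at 21) — 120 left.
Riverbend tier1 at 20: fill all 100 — 20 left.
Orchard Row tier1 at 16: fill all 20 — 0 left.
Total = 22×20 + 21×70 + 20×100 + 16×20 = 4230.

4230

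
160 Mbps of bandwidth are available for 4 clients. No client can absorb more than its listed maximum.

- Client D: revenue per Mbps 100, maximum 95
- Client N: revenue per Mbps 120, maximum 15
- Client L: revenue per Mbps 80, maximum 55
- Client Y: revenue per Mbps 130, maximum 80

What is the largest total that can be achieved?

Highest revenue per Mbps first: Client Y 130 > Client N 120 > Client D 100 > Client L 80.
Client Y: +80 to 80 (cap) → 80 left.
Give Client N 15 to hit its cap of 15 → 65 left.
Only 65 left; Client D takes them to reach 65.
Total = 100×65 + 120×15 + 130×80 = 18700.

18700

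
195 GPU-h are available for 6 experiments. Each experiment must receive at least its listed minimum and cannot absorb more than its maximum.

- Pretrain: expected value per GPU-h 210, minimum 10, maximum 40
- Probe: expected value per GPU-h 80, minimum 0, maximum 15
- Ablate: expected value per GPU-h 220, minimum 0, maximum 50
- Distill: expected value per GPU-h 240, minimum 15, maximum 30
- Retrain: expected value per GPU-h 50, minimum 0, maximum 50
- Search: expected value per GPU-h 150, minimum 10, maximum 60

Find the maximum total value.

Meeting every minimum uses 10+0+0+15+0+10 = 35 GPU-h, leaving 160.
Highest expected value per GPU-h first: Distill 240 > Ablate 220 > Pretrain 210 > Search 150 > Probe 80 > Retrain 50.
Give Distill 15 more to hit its cap of 30 ; 145 left.
Give Ablate 50 more to hit its cap of 50 ; 95 left.
Give Pretrain 30 more to hit its cap of 40 ; 65 left.
Search takes 50 more to reach its cap of 60 ; 15 left.
Probe takes 15 more to reach its cap of 15 ; 0 left.
Total = 210×40 + 80×15 + 220×50 + 240×30 + 150×60 = 36800.

36800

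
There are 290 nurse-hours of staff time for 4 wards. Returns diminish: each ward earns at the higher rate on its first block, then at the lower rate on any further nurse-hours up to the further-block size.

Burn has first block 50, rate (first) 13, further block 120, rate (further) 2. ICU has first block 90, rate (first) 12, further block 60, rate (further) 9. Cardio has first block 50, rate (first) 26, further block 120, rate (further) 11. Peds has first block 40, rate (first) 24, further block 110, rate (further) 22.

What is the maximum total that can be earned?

Treat each block as its own option and order by rate: Cardio/tier1 26 > Peds/tier1 24 > Peds/tier2 22 > Burn/tier1 13 > ICU/tier1 12 > Cardio/tier2 11 > ICU/tier2 9 > Burn/tier2 2.
Fill Cardio tier1 block (50 at 26) ; 240 left.
Peds/tier1 (24): +40 ; 200 left.
Peds tier2 at 22: fill all 110 ; 90 left.
Burn tier1 at 13: fill all 50 ; 40 left.
ICU tier1 at 12: only 40 left, fill 40.
Total = 26×50 + 24×40 + 22×110 + 13×50 + 12×40 = 5810.

5810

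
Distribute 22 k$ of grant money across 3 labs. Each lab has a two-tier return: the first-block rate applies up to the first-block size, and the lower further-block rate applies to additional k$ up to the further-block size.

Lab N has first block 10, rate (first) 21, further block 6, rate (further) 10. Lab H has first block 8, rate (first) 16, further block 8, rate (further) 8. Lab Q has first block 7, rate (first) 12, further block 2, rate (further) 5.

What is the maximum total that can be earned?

386

Treat each block as its own option and order by rate: Lab N/tier1 21 > Lab H/tier1 16 > Lab Q/tier1 12 > Lab N/tier2 10 > Lab H/tier2 8 > Lab Q/tier2 5.
Lab N tier1 at 21: fill all 10 ; 12 left.
Lab H tier1 at 16: fill all 8 ; 4 left.
Lab Q/tier1: +4 of 7 at 12; pool empty.
Total = 21×10 + 16×8 + 12×4 = 386.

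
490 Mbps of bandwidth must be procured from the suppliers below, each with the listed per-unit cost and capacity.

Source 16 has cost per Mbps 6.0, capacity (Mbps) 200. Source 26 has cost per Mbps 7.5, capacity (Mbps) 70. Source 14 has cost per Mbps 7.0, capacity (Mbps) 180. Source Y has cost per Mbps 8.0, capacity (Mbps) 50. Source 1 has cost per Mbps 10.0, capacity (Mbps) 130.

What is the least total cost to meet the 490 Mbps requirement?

Fill from the cheapest supplier first.
Take 200 from Source 16 at 6.0 — need 290 more.
Take 180 from Source 14 at 7.0 — need 110 more.
Take 70 from Source 26 at 7.5 — need 40 more.
Take 40 from Source Y at 8.0 to finish.
Source 1: unused.
Cost = 200×6.0 + 180×7.0 + 70×7.5 + 40×8.0 = 3305.

3305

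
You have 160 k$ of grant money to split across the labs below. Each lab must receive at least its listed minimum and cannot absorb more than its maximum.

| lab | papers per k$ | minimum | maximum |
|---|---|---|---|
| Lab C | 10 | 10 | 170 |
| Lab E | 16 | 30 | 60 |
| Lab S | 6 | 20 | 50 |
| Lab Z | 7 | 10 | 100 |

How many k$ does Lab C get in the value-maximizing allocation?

70

Meeting every minimum uses 10+30+20+10 = 70 k$, leaving 90.
Order the labs by papers per k$: Lab E 16 > Lab C 10 > Lab Z 7 > Lab S 6.
Lab E: +30 to 60 (cap) ; 60 left.
Lab C: +60 (room for 160) → 70. Pool exhausted.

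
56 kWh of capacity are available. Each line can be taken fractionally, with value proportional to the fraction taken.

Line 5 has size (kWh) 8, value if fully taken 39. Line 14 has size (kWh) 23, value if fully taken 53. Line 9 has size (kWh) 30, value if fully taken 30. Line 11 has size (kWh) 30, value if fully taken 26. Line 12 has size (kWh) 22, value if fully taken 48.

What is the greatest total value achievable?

Rank by value-to-size ratio: Line 5 39/8≈4.88, Line 14 53/23≈2.3, Line 12 48/22≈2.18, Line 9 30/30≈1, Line 11 26/30≈0.867.
Line 5: take in full, 8 kWh for value 39 ; 48 left.
All 23 kWh of Line 14 fit (value 53) ; 25 remain.
Take all of Line 12 (22 kWh, value 48) ; 3 kWh left.
3 kWh left: a 3/30 share of Line 9 gives 30×3/30 = 3.
Total value = 143.

143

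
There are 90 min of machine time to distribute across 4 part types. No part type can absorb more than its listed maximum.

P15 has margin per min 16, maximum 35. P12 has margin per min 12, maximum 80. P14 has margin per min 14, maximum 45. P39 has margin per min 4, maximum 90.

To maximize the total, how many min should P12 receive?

10

Rank by margin per min: P15 16 > P14 14 > P12 12 > P39 4.
Give P15 35 to hit its cap of 35 — 55 left.
P14 takes 45 to reach its cap of 45 — 10 left.
P12: +10 (room for 80) → 10. Pool exhausted.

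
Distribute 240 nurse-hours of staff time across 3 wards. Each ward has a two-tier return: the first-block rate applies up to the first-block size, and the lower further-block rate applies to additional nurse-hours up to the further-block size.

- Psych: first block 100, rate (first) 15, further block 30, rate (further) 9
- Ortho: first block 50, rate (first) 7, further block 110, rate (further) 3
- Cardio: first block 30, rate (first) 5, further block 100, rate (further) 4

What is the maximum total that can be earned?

Treat each block as its own option and order by rate: Psych/first 15 > Psych/second 9 > Ortho/first 7 > Cardio/first 5 > Cardio/second 4 > Ortho/second 3.
Psych/first (15): +100 — 140 left.
Fill Psych second block (30 at 9) — 110 left.
Fill Ortho first block (50 at 7) — 60 left.
Fill Cardio first block (30 at 5) — 30 left.
30 remain; put them into Cardio second at 4.
Total = 15×100 + 9×30 + 7×50 + 5×30 + 4×30 = 2390.

2390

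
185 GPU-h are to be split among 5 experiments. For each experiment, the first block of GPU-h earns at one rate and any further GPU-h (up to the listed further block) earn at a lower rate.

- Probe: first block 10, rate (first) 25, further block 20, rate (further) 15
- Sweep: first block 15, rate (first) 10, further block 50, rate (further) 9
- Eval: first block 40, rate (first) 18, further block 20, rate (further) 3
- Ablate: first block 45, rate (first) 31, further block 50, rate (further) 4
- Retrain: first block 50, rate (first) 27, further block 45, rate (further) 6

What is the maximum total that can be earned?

Rank every tier by rate: Ablate/T1 31 > Retrain/T1 27 > Probe/T1 25 > Eval/T1 18 > Probe/T2 15 > Sweep/T1 10 > Sweep/T2 9 > Retrain/T2 6 > Ablate/T2 4 > Eval/T2 3.
Ablate T1 at 31: fill all 45 → 140 left.
Retrain T1 at 27: fill all 50 → 90 left.
Probe/T1 (25): +10 → 80 left.
Fill Eval T1 block (40 at 18) → 40 left.
Fill Probe T2 block (20 at 15) → 20 left.
Fill Sweep T1 block (15 at 10) → 5 left.
Sweep T2 at 9: only 5 left, fill 5.
Total = 31×45 + 27×50 + 25×10 + 18×40 + 15×20 + 10×15 + 9×5 = 4210.

4210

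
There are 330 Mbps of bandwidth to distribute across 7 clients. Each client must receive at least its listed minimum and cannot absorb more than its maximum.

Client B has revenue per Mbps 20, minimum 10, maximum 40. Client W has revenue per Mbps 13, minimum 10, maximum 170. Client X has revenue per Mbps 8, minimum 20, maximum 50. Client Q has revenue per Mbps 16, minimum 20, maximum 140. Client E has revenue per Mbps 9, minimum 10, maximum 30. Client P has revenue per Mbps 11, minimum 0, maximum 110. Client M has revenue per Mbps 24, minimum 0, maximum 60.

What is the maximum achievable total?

Meeting every minimum uses 10+10+20+20+10+0+0 = 70 Mbps, leaving 260.
Highest revenue per Mbps first: Client M 24 > Client B 20 > Client Q 16 > Client W 13 > Client P 11 > Client E 9 > Client X 8.
Client M takes 60 more to reach its cap of 60 — 200 left.
Give Client B 30 more to hit its cap of 40 — 170 left.
Give Client Q 120 more to hit its cap of 140 — 50 left.
Client W has room for 160 more but only 50 remain, so it gets 60.
Total = 20×40 + 13×60 + 8×20 + 16×140 + 9×10 + 24×60 = 5510.

5510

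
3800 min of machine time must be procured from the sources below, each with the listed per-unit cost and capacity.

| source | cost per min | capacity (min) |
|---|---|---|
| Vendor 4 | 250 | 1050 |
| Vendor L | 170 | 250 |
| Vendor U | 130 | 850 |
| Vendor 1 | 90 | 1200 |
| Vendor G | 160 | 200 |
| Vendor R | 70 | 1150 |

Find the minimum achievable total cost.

411000

Fill from the cheapest source first.
Vendor R (70): use full 1150 → 2650 min to go.
Take 1200 from Vendor 1 at 90 → need 1450 more.
Take 850 from Vendor U at 130 → need 600 more.
Take 200 from Vendor G at 160 → need 400 more.
Vendor L (170): use full 250 → 150 min to go.
Vendor 4 at 250: take 150 of its 1050 → requirement met.
Cost = 1150×70 + 1200×90 + 850×130 + 200×160 + 250×170 + 150×250 = 411000.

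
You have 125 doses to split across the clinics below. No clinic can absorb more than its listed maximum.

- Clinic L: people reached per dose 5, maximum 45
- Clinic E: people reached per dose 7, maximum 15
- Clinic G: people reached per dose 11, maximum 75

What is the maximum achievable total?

Order the clinics by people reached per dose: Clinic G 11 > Clinic E 7 > Clinic L 5.
Clinic G: +75 to 75 (cap) → 50 left.
Give Clinic E 15 to hit its cap of 15 → 35 left.
Clinic L has room for 45 but only 35 remain, so it gets 35.
Total = 5×35 + 7×15 + 11×75 = 1105.

1105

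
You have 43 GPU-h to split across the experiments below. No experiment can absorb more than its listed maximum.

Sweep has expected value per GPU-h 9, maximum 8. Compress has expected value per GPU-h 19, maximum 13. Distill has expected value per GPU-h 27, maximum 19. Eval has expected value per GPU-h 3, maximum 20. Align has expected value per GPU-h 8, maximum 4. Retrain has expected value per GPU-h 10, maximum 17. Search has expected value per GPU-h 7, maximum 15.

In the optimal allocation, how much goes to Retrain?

11

Rank by expected value per GPU-h: Distill 27 > Compress 19 > Retrain 10 > Sweep 9 > Align 8 > Search 7 > Eval 3.
Distill: +19 to 19 (cap) — 24 left.
Give Compress 13 to hit its cap of 13 — 11 left.
Retrain: +11 (room for 17) → 11. Pool exhausted.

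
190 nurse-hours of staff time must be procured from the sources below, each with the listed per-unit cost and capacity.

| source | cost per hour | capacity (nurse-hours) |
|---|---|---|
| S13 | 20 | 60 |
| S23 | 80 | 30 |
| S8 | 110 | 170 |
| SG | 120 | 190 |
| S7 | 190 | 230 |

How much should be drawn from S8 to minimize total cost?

100

Use sources in increasing cost order.
S13 (20): use full 60 — 130 nurse-hours to go.
S23 (80): use full 30 — 100 nurse-hours to go.
Take 100 from S8 at 110 to finish.
SG, S7: unused.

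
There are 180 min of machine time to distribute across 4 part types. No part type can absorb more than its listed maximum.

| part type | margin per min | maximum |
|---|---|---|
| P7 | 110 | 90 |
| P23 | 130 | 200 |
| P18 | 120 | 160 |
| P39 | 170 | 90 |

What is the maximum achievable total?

27000

Rank by margin per min: P39 170 > P23 130 > P18 120 > P7 110.
Give P39 90 to hit its cap of 90 ; 90 left.
P23: +90 (room for 200) → 90. Pool exhausted.
Total = 130×90 + 170×90 = 27000.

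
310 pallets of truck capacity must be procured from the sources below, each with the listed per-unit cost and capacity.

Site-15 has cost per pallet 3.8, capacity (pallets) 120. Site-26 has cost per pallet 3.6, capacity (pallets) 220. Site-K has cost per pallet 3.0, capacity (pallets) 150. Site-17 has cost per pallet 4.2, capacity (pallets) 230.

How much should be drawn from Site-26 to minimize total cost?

Fill from the cheapest source first.
Site-K at 3.0: take all 150 pallets → 160 still needed.
Take 160 from Site-26 at 3.6 to finish.
Site-15, Site-17: unused.

160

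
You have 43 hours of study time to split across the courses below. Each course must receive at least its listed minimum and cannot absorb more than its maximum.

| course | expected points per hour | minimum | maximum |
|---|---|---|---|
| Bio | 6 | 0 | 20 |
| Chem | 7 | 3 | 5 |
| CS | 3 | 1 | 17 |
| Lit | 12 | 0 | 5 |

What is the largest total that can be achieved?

254

Meeting every minimum uses 0+3+1+0 = 4 hours, leaving 39.
Highest expected points per hour first: Lit 12 > Chem 7 > Bio 6 > CS 3.
Lit takes 5 more to reach its cap of 5 — 34 left.
Chem: +2 to 5 (cap) — 32 left.
Give Bio 20 more to hit its cap of 20 — 12 left.
CS: +12 (room for 16) → 13. Pool exhausted.
Total = 6×20 + 7×5 + 3×13 + 12×5 = 254.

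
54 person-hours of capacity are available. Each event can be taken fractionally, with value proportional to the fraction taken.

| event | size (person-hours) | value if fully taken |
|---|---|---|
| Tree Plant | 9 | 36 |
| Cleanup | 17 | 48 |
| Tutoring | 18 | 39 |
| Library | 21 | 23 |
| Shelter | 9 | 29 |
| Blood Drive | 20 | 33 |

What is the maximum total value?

153.65

Best value per unit of size first: Tree Plant 36/9≈4, Shelter 29/9≈3.22, Cleanup 48/17≈2.82, Tutoring 39/18≈2.17, Blood Drive 33/20≈1.65, Library 23/21≈1.1.
All 9 person-hours of Tree Plant fit (value 36) ; 45 remain.
Take all of Shelter (9 person-hours, value 29) ; 36 person-hours left.
Take all of Cleanup (17 person-hours, value 48) ; 19 person-hours left.
Tutoring: take in full, 18 person-hours for value 39 ; 1 left.
Fill the last 1 person-hours with part of Blood Drive: 1/20 of it earns 1.65.
Total value = 153.65.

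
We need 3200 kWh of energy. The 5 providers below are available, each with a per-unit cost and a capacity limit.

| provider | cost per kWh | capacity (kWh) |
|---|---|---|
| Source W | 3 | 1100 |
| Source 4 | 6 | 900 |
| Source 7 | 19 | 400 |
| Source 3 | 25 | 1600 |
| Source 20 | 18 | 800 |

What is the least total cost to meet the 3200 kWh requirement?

Cheapest first:
Take 1100 from Source W at 3 ; need 2100 more.
Source 4 at 6: take all 900 kWh ; 1200 still needed.
Take 800 from Source 20 at 18 ; need 400 more.
Take 400 from Source 7 at 19 ; need 0 more.
Source 3: unused.
Cost = 1100×3 + 900×6 + 800×18 + 400×19 = 30700.

30700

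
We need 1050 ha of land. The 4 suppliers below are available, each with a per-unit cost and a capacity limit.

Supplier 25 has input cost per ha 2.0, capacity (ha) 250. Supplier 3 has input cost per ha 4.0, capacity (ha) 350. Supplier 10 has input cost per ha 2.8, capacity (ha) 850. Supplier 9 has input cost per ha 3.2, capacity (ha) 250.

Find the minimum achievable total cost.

Fill from the cheapest supplier first.
Take 250 from Supplier 25 at 2.0 ; need 800 more.
Take 800 from Supplier 10 at 2.8 to finish.
Supplier 9, Supplier 3: unused.
Cost = 250×2.0 + 800×2.8 = 2740.

2740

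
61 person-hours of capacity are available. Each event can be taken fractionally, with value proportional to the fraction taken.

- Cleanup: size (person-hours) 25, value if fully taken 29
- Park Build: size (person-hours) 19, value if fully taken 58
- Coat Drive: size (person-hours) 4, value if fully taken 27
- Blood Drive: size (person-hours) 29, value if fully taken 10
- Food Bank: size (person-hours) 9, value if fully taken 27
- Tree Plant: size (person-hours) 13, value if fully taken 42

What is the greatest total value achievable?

Best value per unit of size first: Coat Drive 27/4≈6.75, Tree Plant 42/13≈3.23, Park Build 58/19≈3.05, Food Bank 27/9≈3, Cleanup 29/25≈1.16, Blood Drive 10/29≈0.345.
Take all of Coat Drive (4 person-hours, value 27) — 57 person-hours left.
Take all of Tree Plant (13 person-hours, value 42) — 44 person-hours left.
Take all of Park Build (19 person-hours, value 58) — 25 person-hours left.
Take all of Food Bank (9 person-hours, value 27) — 16 person-hours left.
Fill the last 16 person-hours with part of Cleanup: 16/25 of it earns 18.56.
Total value = 172.56.

172.56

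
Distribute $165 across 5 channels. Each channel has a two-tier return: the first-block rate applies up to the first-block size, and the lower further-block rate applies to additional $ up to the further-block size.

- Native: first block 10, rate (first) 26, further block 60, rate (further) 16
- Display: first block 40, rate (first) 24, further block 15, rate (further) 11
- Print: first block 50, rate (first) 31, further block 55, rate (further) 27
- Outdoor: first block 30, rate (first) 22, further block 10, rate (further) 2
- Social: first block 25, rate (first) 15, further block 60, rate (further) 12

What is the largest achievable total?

4475

Order all 10 blocks by rate: Print/T1 31 > Print/T2 27 > Native/T1 26 > Display/T1 24 > Outdoor/T1 22 > Native/T2 16 > Social/T1 15 > Social/T2 12 > Display/T2 11 > Outdoor/T2 2.
Fill Print T1 block (50 at 31) → 115 left.
Fill Print T2 block (55 at 27) → 60 left.
Fill Native T1 block (10 at 26) → 50 left.
Display T1 at 24: fill all 40 → 10 left.
Outdoor/T1: +10 of 30 at 22; pool empty.
Total = 31×50 + 27×55 + 26×10 + 24×40 + 22×10 = 4475.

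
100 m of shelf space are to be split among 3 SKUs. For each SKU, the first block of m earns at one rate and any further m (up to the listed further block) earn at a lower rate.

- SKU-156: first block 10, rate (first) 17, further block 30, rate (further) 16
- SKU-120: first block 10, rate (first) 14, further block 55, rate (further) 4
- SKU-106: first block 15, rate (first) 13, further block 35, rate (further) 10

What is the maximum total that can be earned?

Treat each block as its own option and order by rate: SKU-156/first 17 > SKU-156/second 16 > SKU-120/first 14 > SKU-106/first 13 > SKU-106/second 10 > SKU-120/second 4.
SKU-156/first (17): +10 → 90 left.
Fill SKU-156 second block (30 at 16) → 60 left.
SKU-120 first at 14: fill all 10 → 50 left.
Fill SKU-106 first block (15 at 13) → 35 left.
SKU-106 second at 10: fill all 35 → 0 left.
Total = 17×10 + 16×30 + 14×10 + 13×15 + 10×35 = 1335.

1335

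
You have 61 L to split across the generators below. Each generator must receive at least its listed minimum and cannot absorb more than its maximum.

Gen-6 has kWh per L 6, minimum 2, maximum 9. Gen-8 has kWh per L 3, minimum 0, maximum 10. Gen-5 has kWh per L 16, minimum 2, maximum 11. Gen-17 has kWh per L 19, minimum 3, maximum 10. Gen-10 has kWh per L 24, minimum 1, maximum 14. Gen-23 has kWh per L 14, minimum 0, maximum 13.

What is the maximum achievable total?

950

Meeting every minimum uses 2+0+2+3+1+0 = 8 L, leaving 53.
Order the generators by kWh per L: Gen-10 24 > Gen-17 19 > Gen-5 16 > Gen-23 14 > Gen-6 6 > Gen-8 3.
Gen-10: +13 to 14 (cap) → 40 left.
Gen-17 takes 7 more to reach its cap of 10 → 33 left.
Gen-5 takes 9 more to reach its cap of 11 → 24 left.
Give Gen-23 13 more to hit its cap of 13 → 11 left.
Give Gen-6 7 more to hit its cap of 9 → 4 left.
Gen-8 has room for 10 more but only 4 remain, so it gets 4.
Total = 6×9 + 3×4 + 16×11 + 19×10 + 24×14 + 14×13 = 950.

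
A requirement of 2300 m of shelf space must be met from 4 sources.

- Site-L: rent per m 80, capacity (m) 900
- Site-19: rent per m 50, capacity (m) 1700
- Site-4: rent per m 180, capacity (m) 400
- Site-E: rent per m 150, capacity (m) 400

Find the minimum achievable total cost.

133000

Fill from the cheapest source first.
Site-19 (50): use full 1700 ; 600 m to go.
Site-L at 80: take 600 of its 900 ; requirement met.
Site-E, Site-4: unused.
Cost = 1700×50 + 600×80 = 133000.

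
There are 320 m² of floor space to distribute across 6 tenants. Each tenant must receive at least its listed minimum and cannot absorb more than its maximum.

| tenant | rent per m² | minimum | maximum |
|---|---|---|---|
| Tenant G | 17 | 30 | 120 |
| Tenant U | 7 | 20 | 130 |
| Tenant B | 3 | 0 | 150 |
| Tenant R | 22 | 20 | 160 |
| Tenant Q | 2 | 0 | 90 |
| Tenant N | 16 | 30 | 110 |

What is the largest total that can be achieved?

6010

Meeting every minimum uses 30+20+0+20+0+30 = 100 m², leaving 220.
Order the tenants by rent per m²: Tenant R 22 > Tenant G 17 > Tenant N 16 > Tenant U 7 > Tenant B 3 > Tenant Q 2.
Tenant R: +140 to 160 (cap) → 80 left.
Only 80 left; Tenant G takes them to reach 110.
Total = 17×110 + 7×20 + 22×160 + 16×30 = 6010.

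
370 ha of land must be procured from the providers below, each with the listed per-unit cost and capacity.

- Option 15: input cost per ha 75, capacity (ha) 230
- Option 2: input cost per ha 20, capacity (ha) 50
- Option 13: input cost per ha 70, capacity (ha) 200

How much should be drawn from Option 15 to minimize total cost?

120

Use providers in increasing cost order.
Option 2 (20): use full 50 → 320 ha to go.
Take 200 from Option 13 at 70 → need 120 more.
Take 120 from Option 15 at 75 to finish.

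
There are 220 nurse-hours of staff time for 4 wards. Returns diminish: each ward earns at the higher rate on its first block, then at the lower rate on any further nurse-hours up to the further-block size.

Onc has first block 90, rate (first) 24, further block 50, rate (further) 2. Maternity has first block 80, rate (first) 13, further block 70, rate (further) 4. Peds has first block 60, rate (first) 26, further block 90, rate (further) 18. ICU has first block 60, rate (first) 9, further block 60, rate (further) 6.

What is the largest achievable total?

Treat each block as its own option and order by rate: Peds/tier1 26 > Onc/tier1 24 > Peds/tier2 18 > Maternity/tier1 13 > ICU/tier1 9 > ICU/tier2 6 > Maternity/tier2 4 > Onc/tier2 2.
Peds tier1 at 26: fill all 60 — 160 left.
Onc/tier1 (24): +90 — 70 left.
Peds/tier2: +70 of 90 at 18; pool empty.
Total = 26×60 + 24×90 + 18×70 = 4980.

4980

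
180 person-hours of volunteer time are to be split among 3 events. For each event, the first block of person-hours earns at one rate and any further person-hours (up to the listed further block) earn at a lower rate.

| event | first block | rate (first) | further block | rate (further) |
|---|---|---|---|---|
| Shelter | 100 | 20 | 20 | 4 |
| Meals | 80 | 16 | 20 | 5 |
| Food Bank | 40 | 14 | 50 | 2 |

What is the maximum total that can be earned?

3280

Rank every tier by rate: Shelter/T1 20 > Meals/T1 16 > Food Bank/T1 14 > Meals/T2 5 > Shelter/T2 4 > Food Bank/T2 2.
Fill Shelter T1 block (100 at 20) ; 80 left.
Meals T1 at 16: fill all 80 ; 0 left.
Total = 20×100 + 16×80 = 3280.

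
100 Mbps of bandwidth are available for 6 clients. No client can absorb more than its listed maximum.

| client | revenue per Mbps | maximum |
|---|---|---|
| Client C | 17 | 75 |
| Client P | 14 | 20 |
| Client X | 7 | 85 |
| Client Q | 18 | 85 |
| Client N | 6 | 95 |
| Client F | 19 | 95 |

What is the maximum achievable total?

Highest revenue per Mbps first: Client F 19 > Client Q 18 > Client C 17 > Client P 14 > Client X 7 > Client N 6.
Client F takes 95 to reach its cap of 95 — 5 left.
Client Q: +5 (room for 85) → 5. Pool exhausted.
Total = 18×5 + 19×95 = 1895.

1895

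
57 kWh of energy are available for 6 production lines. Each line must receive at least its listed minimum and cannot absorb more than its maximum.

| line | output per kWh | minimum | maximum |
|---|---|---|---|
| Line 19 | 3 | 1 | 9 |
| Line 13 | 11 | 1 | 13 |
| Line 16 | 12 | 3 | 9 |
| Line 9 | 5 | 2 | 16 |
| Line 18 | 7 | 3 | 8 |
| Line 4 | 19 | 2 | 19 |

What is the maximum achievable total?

706

Meeting every minimum uses 1+1+3+2+3+2 = 12 kWh, leaving 45.
Order the production lines by output per kWh: Line 4 19 > Line 16 12 > Line 13 11 > Line 18 7 > Line 9 5 > Line 19 3.
Line 4: +17 to 19 (cap) → 28 left.
Line 16: +6 to 9 (cap) → 22 left.
Line 13: +12 to 13 (cap) → 10 left.
Line 18 takes 5 more to reach its cap of 8 → 5 left.
Only 5 left; Line 9 takes them to reach 7.
Total = 3×1 + 11×13 + 12×9 + 5×7 + 7×8 + 19×19 = 706.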